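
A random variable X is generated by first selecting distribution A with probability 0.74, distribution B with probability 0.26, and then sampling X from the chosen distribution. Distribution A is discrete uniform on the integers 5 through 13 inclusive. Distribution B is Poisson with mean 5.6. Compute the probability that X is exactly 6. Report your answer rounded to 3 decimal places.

0.123

Conditional on each component, P(X = 6): A: 0.111111; B: 0.158397.
By total probability, P(X = 6) = 0.74·0.111111 + 0.26·0.158397 = 0.123405.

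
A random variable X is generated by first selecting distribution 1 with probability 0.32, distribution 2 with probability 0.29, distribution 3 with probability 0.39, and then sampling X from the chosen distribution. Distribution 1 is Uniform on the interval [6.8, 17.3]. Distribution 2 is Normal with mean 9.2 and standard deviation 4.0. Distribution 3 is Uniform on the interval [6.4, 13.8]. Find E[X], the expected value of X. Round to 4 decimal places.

10.4630

Component means — 1: 12.05; 2: 9.2; 3: 10.1.
E[X] = 0.32·12.05 + 0.29·9.2 + 0.39·10.1 = 10.463.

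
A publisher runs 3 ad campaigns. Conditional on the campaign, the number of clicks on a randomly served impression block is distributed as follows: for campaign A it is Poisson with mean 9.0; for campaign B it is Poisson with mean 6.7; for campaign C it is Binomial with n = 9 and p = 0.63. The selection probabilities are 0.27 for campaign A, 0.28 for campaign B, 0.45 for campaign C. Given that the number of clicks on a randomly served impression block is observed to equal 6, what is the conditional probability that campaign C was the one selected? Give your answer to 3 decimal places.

0.638

Likelihoods P(X=6 | ·): A: 0.0910903; B: 0.154648; C: 0.266028.
Posterior ∝ prior × likelihood. Numerator for C: 0.45·0.266028 = 0.119713.
Normalizing constant: 0.27·0.0910903 + 0.28·0.154648 + 0.45·0.266028 = 0.187608.
P(C | observation) = 0.119713 / 0.187608 = 0.638099.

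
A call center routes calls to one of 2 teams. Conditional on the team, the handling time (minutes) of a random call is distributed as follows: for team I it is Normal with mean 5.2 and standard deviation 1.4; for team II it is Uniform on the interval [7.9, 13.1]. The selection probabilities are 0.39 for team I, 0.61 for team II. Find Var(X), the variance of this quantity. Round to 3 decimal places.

8.822

Per component, I: μ=5.2, E[X²]=29; II: μ=10.5, E[X²]=112.503.
E[X] = 0.39·5.2 + 0.61·10.5 = 8.433.
E[X²] = 0.39·29 + 0.61·112.503 = 79.937.
Var(X) = E[X²] − (E[X])² = 79.937 − 71.1155 = 8.82154.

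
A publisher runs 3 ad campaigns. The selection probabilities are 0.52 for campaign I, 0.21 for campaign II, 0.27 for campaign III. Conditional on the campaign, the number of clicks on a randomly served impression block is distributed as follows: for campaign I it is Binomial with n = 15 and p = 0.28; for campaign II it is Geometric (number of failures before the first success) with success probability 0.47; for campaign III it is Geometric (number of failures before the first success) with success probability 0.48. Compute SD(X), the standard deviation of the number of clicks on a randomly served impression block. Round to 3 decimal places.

Per component, I: μ=4.2, E[X²]=20.664; II: μ=1.12766, E[X²]=3.67089; III: μ=1.08333, E[X²]=3.43056.
E[X] = 0.52·4.2 + 0.21·1.12766 + 0.27·1.08333 = 2.71331.
E[X²] = 0.52·20.664 + 0.21·3.67089 + 0.27·3.43056 = 12.4424.
Var(X) = E[X²] − (E[X])² = 12.4424 − 7.36204 = 5.08037.
SD(X) = √5.08037 = 2.25397.

2.254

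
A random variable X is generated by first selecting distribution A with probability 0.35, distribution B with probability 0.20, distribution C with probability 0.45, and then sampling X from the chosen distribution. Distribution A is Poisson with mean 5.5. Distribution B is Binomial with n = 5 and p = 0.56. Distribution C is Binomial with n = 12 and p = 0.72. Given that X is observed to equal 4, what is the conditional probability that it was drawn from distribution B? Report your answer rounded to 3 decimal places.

0.432

Likelihoods P(X=4 | ·): A: 0.155819; B: 0.216359; C: 0.00502573.
Posterior ∝ prior × likelihood. Numerator for B: 0.2·0.216359 = 0.0432718.
Normalizing constant: 0.35·0.155819 + 0.2·0.216359 + 0.45·0.00502573 = 0.10007.
P(B | observation) = 0.0432718 / 0.10007 = 0.432415.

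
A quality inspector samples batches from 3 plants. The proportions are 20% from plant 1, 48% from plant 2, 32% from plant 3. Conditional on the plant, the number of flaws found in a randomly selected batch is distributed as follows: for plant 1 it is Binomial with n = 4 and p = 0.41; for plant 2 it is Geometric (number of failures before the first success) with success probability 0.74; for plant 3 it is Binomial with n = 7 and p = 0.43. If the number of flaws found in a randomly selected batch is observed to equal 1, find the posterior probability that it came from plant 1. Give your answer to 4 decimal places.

0.3495

Likelihoods P(X=1 | ·): 1: 0.336822; 2: 0.1924; 3: 0.103232.
Posterior ∝ prior × likelihood. Numerator for 1: 0.2·0.336822 = 0.0673643.
Normalizing constant: 0.2·0.336822 + 0.48·0.1924 + 0.32·0.103232 = 0.192751.
P(1 | observation) = 0.0673643 / 0.192751 = 0.349489.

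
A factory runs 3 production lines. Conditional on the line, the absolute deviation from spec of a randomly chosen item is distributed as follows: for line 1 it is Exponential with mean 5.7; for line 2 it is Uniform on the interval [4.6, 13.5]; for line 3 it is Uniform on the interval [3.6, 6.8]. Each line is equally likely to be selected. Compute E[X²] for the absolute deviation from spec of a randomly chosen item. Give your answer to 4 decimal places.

60.4589

For each component E[X²] = Var + (mean)², giving 1: 64.98; 2: 88.5033; 3: 27.8933.
Overall E[X²] = 0.333333·64.98 + 0.333333·88.5033 + 0.333333·27.8933 = 60.4589.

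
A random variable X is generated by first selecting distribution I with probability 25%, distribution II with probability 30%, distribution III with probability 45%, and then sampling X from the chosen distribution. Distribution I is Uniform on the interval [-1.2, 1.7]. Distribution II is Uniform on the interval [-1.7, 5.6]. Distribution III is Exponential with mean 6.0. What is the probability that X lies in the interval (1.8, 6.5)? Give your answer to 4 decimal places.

Conditional on each component, P(1.8 < X < 6.5): I: 0; II: 0.520548; III: 0.402353.
By total probability, P(1.8 < X < 6.5) = 0.25·0 + 0.3·0.520548 + 0.45·0.402353 = 0.337223.

0.3372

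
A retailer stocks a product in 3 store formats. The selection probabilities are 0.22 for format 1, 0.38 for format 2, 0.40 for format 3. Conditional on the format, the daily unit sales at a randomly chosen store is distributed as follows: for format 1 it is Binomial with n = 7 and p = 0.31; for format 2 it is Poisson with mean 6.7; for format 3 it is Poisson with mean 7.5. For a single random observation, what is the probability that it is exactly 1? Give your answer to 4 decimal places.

0.0563

Conditional on each format, P(X = 1): 1: 0.234182; 2: 0.00824711; 3: 0.00414813.
By total probability, P(X = 1) = 0.22·0.234182 + 0.38·0.00824711 + 0.4·0.00414813 = 0.0563133.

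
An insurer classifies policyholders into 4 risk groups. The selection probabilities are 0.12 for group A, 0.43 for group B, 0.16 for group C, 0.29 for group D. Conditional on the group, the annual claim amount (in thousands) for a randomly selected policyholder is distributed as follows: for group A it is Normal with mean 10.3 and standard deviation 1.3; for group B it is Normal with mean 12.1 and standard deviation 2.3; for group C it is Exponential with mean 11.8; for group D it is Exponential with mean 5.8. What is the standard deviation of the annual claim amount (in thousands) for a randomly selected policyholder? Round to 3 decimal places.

6.485

Per component, A: μ=10.3, E[X²]=107.78; B: μ=12.1, E[X²]=151.7; C: μ=11.8, E[X²]=278.48; D: μ=5.8, E[X²]=67.28.
E[X] = 0.12·10.3 + 0.43·12.1 + 0.16·11.8 + 0.29·5.8 = 10.009.
E[X²] = 0.12·107.78 + 0.43·151.7 + 0.16·278.48 + 0.29·67.28 = 142.233.
Var(X) = E[X²] − (E[X])² = 142.233 − 100.18 = 42.0525.
SD(X) = √42.0525 = 6.48479.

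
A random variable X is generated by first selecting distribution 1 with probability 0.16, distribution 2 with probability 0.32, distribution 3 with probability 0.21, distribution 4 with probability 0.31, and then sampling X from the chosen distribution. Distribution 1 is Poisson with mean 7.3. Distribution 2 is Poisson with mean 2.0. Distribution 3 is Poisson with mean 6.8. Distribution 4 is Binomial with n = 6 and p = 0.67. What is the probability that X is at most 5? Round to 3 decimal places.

Conditional on each component, P(X ≤ 5): 1: 0.264043; 2: 0.983436; 3: 0.326977; 4: 0.909542.
By total probability, P(X ≤ 5) = 0.16·0.264043 + 0.32·0.983436 + 0.21·0.326977 + 0.31·0.909542 = 0.70757.

0.708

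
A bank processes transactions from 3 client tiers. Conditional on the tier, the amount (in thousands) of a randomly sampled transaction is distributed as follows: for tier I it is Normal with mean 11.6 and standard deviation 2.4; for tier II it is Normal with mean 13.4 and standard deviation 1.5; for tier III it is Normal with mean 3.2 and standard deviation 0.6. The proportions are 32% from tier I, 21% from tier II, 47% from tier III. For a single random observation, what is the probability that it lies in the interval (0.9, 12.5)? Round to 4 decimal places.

0.7343

Conditional on each tier, P(0.9 < X < 12.5): I: 0.646166; II: 0.274253; III: 0.999937.
By total probability, P(0.9 < X < 12.5) = 0.32·0.646166 + 0.21·0.274253 + 0.47·0.999937 = 0.734336.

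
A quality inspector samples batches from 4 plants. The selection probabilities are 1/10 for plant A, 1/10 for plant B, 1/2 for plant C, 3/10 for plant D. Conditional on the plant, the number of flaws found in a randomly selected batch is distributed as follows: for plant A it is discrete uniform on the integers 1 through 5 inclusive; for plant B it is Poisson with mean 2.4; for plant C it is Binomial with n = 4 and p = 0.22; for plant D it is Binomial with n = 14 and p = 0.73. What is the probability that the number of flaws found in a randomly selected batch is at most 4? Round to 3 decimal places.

Conditional on each plant, P(X ≤ 4): A: 0.8; B: 0.904131; C: 1; D: 0.000671701.
By total probability, P(X ≤ 4) = 0.1·0.8 + 0.1·0.904131 + 0.5·1 + 0.3·0.000671701 = 0.670615.

0.671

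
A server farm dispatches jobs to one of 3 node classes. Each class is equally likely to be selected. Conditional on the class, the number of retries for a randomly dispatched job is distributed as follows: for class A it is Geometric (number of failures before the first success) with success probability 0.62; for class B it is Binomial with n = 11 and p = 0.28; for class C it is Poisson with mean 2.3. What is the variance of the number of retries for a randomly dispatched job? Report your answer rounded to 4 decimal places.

Per component, A: μ=0.612903, E[X²]=1.3642; B: μ=3.08, E[X²]=11.704; C: μ=2.3, E[X²]=7.59.
E[X] = 0.333333·0.612903 + 0.333333·3.08 + 0.333333·2.3 = 1.99763.
E[X²] = 0.333333·1.3642 + 0.333333·11.704 + 0.333333·7.59 = 6.88607.
Var(X) = E[X²] − (E[X])² = 6.88607 − 3.99054 = 2.89552.

2.8955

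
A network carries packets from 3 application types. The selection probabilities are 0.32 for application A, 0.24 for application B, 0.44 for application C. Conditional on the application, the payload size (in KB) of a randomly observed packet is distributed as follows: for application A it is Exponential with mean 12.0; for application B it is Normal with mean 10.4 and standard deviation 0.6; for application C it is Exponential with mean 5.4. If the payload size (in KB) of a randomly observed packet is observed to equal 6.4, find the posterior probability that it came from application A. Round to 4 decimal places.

Likelihoods f(6.4 | ·): A: 0.0488872; B: 1.48515e-10; C: 0.0566092.
Posterior ∝ prior × likelihood. Numerator for A: 0.32·0.0488872 = 0.0156439.
Normalizing constant: 0.32·0.0488872 + 0.24·1.48515e-10 + 0.44·0.0566092 = 0.0405519.
P(A | observation) = 0.0156439 / 0.0405519 = 0.385774.

0.3858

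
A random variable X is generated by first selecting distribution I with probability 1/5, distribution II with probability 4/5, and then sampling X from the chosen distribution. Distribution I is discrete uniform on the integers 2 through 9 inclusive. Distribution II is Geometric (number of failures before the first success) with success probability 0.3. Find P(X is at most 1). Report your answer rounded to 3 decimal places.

Conditional on each component, P(X ≤ 1): I: 0; II: 0.51.
By total probability, P(X ≤ 1) = 0.2·0 + 0.8·0.51 = 0.408.

0.408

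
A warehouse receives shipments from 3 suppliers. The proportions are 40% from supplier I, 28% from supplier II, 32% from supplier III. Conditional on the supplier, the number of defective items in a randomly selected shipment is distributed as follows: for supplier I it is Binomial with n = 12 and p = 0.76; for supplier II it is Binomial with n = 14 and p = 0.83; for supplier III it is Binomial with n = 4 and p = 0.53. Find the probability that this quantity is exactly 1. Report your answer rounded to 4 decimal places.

0.0704

Conditional on each supplier, P(X = 1): I: 1.38777e-06; II: 1.15091e-09; III: 0.220105.
By total probability, P(X = 1) = 0.4·1.38777e-06 + 0.28·1.15091e-09 + 0.32·0.220105 = 0.0704341.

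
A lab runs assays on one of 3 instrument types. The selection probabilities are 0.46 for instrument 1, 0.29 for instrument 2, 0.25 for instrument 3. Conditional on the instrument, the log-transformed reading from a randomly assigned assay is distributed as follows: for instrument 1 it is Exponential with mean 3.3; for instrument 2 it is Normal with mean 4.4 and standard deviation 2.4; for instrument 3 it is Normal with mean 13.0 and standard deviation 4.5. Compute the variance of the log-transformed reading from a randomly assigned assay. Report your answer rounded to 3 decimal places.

28.086

Per component, 1: μ=3.3, E[X²]=21.78; 2: μ=4.4, E[X²]=25.12; 3: μ=13, E[X²]=189.25.
E[X] = 0.46·3.3 + 0.29·4.4 + 0.25·13 = 6.044.
E[X²] = 0.46·21.78 + 0.29·25.12 + 0.25·189.25 = 64.6161.
Var(X) = E[X²] − (E[X])² = 64.6161 − 36.5299 = 28.0862.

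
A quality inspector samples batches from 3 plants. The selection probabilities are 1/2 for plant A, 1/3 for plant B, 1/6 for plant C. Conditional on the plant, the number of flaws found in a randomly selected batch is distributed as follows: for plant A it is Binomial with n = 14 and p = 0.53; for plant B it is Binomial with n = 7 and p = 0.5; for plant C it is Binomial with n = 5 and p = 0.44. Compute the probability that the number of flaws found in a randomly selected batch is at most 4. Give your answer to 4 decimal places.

0.4509

Conditional on each plant, P(X ≤ 4): A: 0.0583426; B: 0.773438; C: 0.983508.
By total probability, P(X ≤ 4) = 0.5·0.0583426 + 0.333333·0.773438 + 0.166667·0.983508 = 0.450902.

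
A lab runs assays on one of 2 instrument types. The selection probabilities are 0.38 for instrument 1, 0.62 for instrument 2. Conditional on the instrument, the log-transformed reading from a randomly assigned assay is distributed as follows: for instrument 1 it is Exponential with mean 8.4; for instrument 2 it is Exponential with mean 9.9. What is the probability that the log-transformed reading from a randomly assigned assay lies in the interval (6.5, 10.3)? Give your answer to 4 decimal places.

Conditional on each instrument, P(6.5 < X < 10.3): 1: 0.167844; 2: 0.165318.
By total probability, P(6.5 < X < 10.3) = 0.38·0.167844 + 0.62·0.165318 = 0.166278.

0.1663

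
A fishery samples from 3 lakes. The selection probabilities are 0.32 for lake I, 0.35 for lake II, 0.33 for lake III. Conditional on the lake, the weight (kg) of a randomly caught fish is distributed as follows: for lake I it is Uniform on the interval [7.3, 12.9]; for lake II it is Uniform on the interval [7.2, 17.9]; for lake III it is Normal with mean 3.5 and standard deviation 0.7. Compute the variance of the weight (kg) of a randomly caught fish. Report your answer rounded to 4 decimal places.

19.0692

Per component, I: μ=10.1, E[X²]=104.623; II: μ=12.55, E[X²]=167.043; III: μ=3.5, E[X²]=12.74.
E[X] = 0.32·10.1 + 0.35·12.55 + 0.33·3.5 = 8.7795.
E[X²] = 0.32·104.623 + 0.35·167.043 + 0.33·12.74 = 96.1488.
Var(X) = E[X²] − (E[X])² = 96.1488 − 77.0796 = 19.0692.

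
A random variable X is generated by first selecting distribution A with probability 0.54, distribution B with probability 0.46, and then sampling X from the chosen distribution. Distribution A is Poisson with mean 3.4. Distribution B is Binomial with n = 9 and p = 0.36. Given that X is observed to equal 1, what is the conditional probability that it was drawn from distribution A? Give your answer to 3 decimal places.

0.594

Likelihoods P(X=1 | ·): A: 0.113469; B: 0.0911979.
Posterior ∝ prior × likelihood. Numerator for A: 0.54·0.113469 = 0.0612733.
Normalizing constant: 0.54·0.113469 + 0.46·0.0911979 = 0.103224.
P(A | observation) = 0.0612733 / 0.103224 = 0.593594.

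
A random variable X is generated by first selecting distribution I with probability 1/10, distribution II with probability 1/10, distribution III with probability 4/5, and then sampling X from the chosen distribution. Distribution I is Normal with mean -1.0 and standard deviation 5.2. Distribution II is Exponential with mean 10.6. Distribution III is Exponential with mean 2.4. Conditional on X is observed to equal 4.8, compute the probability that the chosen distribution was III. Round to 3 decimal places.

0.817

Likelihoods f(4.8 | ·): I: 0.0411868; II: 0.0599836; III: 0.0563897.
Posterior ∝ prior × likelihood. Numerator for III: 0.8·0.0563897 = 0.0451118.
Normalizing constant: 0.1·0.0411868 + 0.1·0.0599836 + 0.8·0.0563897 = 0.0552288.
P(III | observation) = 0.0451118 / 0.0552288 = 0.816816.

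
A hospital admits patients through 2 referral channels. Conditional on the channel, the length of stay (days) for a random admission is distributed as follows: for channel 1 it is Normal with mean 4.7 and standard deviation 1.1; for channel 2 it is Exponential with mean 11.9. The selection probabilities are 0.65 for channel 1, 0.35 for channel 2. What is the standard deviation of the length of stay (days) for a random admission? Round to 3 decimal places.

7.883

Per component, 1: μ=4.7, E[X²]=23.3; 2: μ=11.9, E[X²]=283.22.
E[X] = 0.65·4.7 + 0.35·11.9 = 7.22.
E[X²] = 0.65·23.3 + 0.35·283.22 = 114.272.
Var(X) = E[X²] − (E[X])² = 114.272 − 52.1284 = 62.1436.
SD(X) = √62.1436 = 7.88312.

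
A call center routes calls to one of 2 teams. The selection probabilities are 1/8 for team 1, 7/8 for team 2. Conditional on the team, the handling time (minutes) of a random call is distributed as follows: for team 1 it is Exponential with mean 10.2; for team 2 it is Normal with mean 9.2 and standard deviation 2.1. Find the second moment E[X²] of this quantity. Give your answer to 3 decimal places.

103.929

For each component E[X²] = Var + (mean)², giving 1: 208.08; 2: 89.05.
Overall E[X²] = 0.125·208.08 + 0.875·89.05 = 103.929.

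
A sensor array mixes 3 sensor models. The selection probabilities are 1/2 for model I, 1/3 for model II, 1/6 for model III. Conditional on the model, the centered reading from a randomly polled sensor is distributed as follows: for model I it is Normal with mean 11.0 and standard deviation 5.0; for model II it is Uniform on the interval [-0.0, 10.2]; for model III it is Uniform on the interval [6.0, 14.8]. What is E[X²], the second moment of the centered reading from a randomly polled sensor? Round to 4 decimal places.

For each component E[X²] = Var + (mean)², giving I: 146; II: 34.68; III: 114.613.
Overall E[X²] = 0.5·146 + 0.333333·34.68 + 0.166667·114.613 = 103.662.

103.6622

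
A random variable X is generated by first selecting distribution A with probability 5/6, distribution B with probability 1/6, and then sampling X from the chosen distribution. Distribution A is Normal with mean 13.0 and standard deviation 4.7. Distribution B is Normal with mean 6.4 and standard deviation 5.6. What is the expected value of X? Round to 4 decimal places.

11.9000

Component means — A: 13; B: 6.4.
E[X] = 0.833333·13 + 0.166667·6.4 = 11.9.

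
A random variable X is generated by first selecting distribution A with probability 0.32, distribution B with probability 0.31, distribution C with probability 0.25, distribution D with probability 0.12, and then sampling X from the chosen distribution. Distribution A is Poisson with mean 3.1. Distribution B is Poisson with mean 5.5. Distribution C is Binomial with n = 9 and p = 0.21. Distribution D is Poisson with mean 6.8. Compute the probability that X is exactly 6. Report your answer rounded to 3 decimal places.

0.086

Conditional on each component, P(X = 6): A: 0.0555296; B: 0.157117; C: 0.00355203; D: 0.152939.
By total probability, P(X = 6) = 0.32·0.0555296 + 0.31·0.157117 + 0.25·0.00355203 + 0.12·0.152939 = 0.0857165.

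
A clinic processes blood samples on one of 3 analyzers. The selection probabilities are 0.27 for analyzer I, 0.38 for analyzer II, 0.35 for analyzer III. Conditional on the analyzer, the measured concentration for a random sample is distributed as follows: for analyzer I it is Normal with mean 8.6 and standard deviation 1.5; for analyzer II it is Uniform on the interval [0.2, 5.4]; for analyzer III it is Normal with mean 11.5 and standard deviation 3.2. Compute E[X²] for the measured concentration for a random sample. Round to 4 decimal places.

74.2837

For each component E[X²] = Var + (mean)², giving I: 76.21; II: 10.0933; III: 142.49.
Overall E[X²] = 0.27·76.21 + 0.38·10.0933 + 0.35·142.49 = 74.2837.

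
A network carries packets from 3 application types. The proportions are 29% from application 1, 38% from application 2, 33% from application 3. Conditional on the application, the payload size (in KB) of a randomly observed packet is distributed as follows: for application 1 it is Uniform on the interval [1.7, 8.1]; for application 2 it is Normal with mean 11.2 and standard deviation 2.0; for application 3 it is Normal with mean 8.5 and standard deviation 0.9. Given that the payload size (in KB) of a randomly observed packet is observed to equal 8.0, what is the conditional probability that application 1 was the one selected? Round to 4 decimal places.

Likelihoods f(8.0 | ·): 1: 0.15625; 2: 0.0554604; 3: 0.37988.
Posterior ∝ prior × likelihood. Numerator for 1: 0.29·0.15625 = 0.0453125.
Normalizing constant: 0.29·0.15625 + 0.38·0.0554604 + 0.33·0.37988 = 0.191748.
P(1 | observation) = 0.0453125 / 0.191748 = 0.236313.

0.2363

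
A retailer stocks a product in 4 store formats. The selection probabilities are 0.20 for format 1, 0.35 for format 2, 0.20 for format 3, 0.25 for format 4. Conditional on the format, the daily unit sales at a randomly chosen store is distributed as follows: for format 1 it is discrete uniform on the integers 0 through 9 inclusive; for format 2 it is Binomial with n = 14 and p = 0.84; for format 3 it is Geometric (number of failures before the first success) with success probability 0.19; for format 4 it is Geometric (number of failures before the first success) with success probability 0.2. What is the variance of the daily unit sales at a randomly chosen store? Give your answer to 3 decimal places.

Per component, 1: μ=4.5, E[X²]=28.5; 2: μ=11.76, E[X²]=140.179; 3: μ=4.26316, E[X²]=40.6122; 4: μ=4, E[X²]=36.
E[X] = 0.2·4.5 + 0.35·11.76 + 0.2·4.26316 + 0.25·4 = 6.86863.
E[X²] = 0.2·28.5 + 0.35·140.179 + 0.2·40.6122 + 0.25·36 = 71.8852.
Var(X) = E[X²] − (E[X])² = 71.8852 − 47.1781 = 24.7071.

24.707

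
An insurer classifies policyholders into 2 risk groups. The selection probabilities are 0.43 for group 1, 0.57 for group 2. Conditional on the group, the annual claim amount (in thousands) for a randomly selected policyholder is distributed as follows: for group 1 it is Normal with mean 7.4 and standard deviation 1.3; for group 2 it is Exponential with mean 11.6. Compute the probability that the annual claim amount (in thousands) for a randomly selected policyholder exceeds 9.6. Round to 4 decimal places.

0.2686

Conditional on each group, P(X > 9.6): 1: 0.0452937; 2: 0.437103.
By total probability, P(X > 9.6) = 0.43·0.0452937 + 0.57·0.437103 = 0.268625.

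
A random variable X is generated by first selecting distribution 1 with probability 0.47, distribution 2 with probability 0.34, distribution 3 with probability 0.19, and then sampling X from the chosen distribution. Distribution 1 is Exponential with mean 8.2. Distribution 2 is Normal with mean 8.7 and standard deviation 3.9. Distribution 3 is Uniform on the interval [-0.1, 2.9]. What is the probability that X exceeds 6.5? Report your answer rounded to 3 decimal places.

Conditional on each component, P(X > 6.5): 1: 0.452629; 2: 0.713658; 3: 0.
By total probability, P(X > 6.5) = 0.47·0.452629 + 0.34·0.713658 + 0.19·0 = 0.455379.

0.455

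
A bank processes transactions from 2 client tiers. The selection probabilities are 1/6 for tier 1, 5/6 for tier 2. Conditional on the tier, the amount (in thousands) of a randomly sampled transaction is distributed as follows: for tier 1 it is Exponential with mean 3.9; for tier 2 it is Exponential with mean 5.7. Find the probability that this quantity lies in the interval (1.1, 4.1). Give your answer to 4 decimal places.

Conditional on each tier, P(1.1 < X < 4.1): 1: 0.404746; 2: 0.337402.
By total probability, P(1.1 < X < 4.1) = 0.166667·0.404746 + 0.833333·0.337402 = 0.348626.

0.3486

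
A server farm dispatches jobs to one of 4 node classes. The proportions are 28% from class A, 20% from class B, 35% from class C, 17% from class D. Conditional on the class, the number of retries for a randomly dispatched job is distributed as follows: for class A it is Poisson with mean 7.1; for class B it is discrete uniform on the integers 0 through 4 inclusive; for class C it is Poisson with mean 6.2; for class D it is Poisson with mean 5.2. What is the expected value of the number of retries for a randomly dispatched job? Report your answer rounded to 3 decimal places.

Component means — A: 7.1; B: 2; C: 6.2; D: 5.2.
E[X] = 0.28·7.1 + 0.2·2 + 0.35·6.2 + 0.17·5.2 = 5.442.

5.442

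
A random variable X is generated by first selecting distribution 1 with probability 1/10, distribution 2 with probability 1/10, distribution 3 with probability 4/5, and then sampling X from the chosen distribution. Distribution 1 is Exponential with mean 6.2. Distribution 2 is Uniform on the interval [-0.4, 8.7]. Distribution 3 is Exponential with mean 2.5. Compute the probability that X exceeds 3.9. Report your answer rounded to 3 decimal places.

0.274

Conditional on each component, P(X > 3.9): 1: 0.533107; 2: 0.527473; 3: 0.210136.
By total probability, P(X > 3.9) = 0.1·0.533107 + 0.1·0.527473 + 0.8·0.210136 = 0.274167.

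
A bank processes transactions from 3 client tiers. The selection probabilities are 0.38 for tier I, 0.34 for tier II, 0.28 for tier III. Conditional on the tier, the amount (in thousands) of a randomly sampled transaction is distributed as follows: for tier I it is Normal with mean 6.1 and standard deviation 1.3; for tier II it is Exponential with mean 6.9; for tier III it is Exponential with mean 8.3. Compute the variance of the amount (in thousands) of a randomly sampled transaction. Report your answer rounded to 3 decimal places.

Per component, I: μ=6.1, E[X²]=38.9; II: μ=6.9, E[X²]=95.22; III: μ=8.3, E[X²]=137.78.
E[X] = 0.38·6.1 + 0.34·6.9 + 0.28·8.3 = 6.988.
E[X²] = 0.38·38.9 + 0.34·95.22 + 0.28·137.78 = 85.7352.
Var(X) = E[X²] − (E[X])² = 85.7352 − 48.8321 = 36.9031.

36.903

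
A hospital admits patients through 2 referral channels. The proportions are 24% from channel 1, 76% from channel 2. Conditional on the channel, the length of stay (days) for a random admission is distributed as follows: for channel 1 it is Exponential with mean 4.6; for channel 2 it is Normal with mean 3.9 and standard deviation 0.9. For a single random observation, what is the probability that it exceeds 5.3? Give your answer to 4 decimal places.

Conditional on each channel, P(X > 5.3): 1: 0.315949; 2: 0.0599069.
By total probability, P(X > 5.3) = 0.24·0.315949 + 0.76·0.0599069 = 0.121357.

0.1214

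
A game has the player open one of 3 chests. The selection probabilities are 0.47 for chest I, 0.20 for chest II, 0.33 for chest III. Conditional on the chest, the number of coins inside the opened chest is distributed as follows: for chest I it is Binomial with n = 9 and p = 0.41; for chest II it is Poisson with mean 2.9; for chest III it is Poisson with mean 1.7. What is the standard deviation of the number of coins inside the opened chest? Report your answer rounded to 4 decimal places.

1.7124

Per component, I: μ=3.69, E[X²]=15.7932; II: μ=2.9, E[X²]=11.31; III: μ=1.7, E[X²]=4.59.
E[X] = 0.47·3.69 + 0.2·2.9 + 0.33·1.7 = 2.8753.
E[X²] = 0.47·15.7932 + 0.2·11.31 + 0.33·4.59 = 11.1995.
Var(X) = E[X²] − (E[X])² = 11.1995 − 8.26735 = 2.93215.
SD(X) = √2.93215 = 1.71235.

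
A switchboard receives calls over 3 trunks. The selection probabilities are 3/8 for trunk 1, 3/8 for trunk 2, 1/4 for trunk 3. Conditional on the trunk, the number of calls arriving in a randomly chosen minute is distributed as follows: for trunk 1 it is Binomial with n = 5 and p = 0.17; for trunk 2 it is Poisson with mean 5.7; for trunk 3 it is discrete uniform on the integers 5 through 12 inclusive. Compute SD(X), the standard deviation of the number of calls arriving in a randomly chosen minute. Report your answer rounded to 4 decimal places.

3.6392

Per component, 1: μ=0.85, E[X²]=1.428; 2: μ=5.7, E[X²]=38.19; 3: μ=8.5, E[X²]=77.5.
E[X] = 0.375·0.85 + 0.375·5.7 + 0.25·8.5 = 4.58125.
E[X²] = 0.375·1.428 + 0.375·38.19 + 0.25·77.5 = 34.2318.
Var(X) = E[X²] − (E[X])² = 34.2318 − 20.9879 = 13.2439.
SD(X) = √13.2439 = 3.63922.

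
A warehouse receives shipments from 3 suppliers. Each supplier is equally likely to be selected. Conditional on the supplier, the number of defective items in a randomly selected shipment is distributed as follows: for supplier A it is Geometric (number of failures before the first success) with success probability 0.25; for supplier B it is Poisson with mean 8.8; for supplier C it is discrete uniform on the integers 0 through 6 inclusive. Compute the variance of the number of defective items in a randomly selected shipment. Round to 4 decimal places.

Per component, A: μ=3, E[X²]=21; B: μ=8.8, E[X²]=86.24; C: μ=3, E[X²]=13.
E[X] = 0.333333·3 + 0.333333·8.8 + 0.333333·3 = 4.93333.
E[X²] = 0.333333·21 + 0.333333·86.24 + 0.333333·13 = 40.08.
Var(X) = E[X²] − (E[X])² = 40.08 − 24.3378 = 15.7422.

15.7422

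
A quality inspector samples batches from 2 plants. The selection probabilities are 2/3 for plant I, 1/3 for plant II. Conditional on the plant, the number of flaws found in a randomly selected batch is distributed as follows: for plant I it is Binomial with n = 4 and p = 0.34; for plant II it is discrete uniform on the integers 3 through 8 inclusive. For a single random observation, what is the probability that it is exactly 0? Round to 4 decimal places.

0.1265

Conditional on each plant, P(X = 0): I: 0.189747; II: 0.
By total probability, P(X = 0) = 0.666667·0.189747 + 0.333333·0 = 0.126498.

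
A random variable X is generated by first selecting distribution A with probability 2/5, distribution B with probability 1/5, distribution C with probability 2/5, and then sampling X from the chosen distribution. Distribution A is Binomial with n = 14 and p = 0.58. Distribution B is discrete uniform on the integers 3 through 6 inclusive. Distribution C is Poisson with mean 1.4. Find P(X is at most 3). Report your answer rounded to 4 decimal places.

Conditional on each component, P(X ≤ 3): A: 0.00612521; B: 0.25; C: 0.946275.
By total probability, P(X ≤ 3) = 0.4·0.00612521 + 0.2·0.25 + 0.4·0.946275 = 0.43096.

0.4310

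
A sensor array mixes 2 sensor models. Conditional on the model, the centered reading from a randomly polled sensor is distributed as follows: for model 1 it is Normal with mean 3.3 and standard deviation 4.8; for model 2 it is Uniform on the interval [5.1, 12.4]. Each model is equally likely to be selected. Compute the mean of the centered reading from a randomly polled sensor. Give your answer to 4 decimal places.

6.0250

Component means — 1: 3.3; 2: 8.75.
E[X] = 0.5·3.3 + 0.5·8.75 = 6.025.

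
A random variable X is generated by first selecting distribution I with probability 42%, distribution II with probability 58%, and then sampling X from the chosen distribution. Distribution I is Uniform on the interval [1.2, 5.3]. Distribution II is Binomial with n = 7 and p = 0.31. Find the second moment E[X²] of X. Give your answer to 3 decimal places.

8.624

For each component E[X²] = Var + (mean)², giving I: 11.9633; II: 6.2062.
Overall E[X²] = 0.42·11.9633 + 0.58·6.2062 = 8.6242.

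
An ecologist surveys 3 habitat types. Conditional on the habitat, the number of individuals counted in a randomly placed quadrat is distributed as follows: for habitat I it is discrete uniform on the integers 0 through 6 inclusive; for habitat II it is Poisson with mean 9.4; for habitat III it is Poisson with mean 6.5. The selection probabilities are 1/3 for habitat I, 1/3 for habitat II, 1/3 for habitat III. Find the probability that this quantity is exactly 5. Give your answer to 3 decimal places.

0.113

Conditional on each habitat, P(X = 5): I: 0.142857; II: 0.0505929; III: 0.145369.
By total probability, P(X = 5) = 0.333333·0.142857 + 0.333333·0.0505929 + 0.333333·0.145369 = 0.11294.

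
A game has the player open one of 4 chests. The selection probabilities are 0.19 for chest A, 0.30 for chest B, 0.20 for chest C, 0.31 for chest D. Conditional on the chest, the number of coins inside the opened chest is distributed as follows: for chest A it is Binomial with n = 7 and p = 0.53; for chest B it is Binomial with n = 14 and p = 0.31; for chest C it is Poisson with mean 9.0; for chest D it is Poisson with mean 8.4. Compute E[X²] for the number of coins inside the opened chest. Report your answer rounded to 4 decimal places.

For each component E[X²] = Var + (mean)², giving A: 15.5078; B: 21.8302; C: 90; D: 78.96.
Overall E[X²] = 0.19·15.5078 + 0.3·21.8302 + 0.2·90 + 0.31·78.96 = 51.9731.

51.9731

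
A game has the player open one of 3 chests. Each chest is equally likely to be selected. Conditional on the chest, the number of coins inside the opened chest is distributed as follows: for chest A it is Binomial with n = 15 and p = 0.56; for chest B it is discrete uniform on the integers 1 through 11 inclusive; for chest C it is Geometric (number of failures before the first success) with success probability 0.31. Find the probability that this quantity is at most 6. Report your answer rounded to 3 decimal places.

0.544

Conditional on each chest, P(X ≤ 6): A: 0.161518; B: 0.545455; C: 0.925536.
By total probability, P(X ≤ 6) = 0.333333·0.161518 + 0.333333·0.545455 + 0.333333·0.925536 = 0.54417.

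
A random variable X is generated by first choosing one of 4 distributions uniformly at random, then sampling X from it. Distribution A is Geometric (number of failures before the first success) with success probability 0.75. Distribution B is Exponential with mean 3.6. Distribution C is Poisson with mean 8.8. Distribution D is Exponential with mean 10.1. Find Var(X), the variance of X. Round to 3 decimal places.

Per component, A: μ=0.333333, E[X²]=0.555556; B: μ=3.6, E[X²]=25.92; C: μ=8.8, E[X²]=86.24; D: μ=10.1, E[X²]=204.02.
E[X] = 0.25·0.333333 + 0.25·3.6 + 0.25·8.8 + 0.25·10.1 = 5.70833.
E[X²] = 0.25·0.555556 + 0.25·25.92 + 0.25·86.24 + 0.25·204.02 = 79.1839.
Var(X) = E[X²] − (E[X])² = 79.1839 − 32.5851 = 46.5988.

46.599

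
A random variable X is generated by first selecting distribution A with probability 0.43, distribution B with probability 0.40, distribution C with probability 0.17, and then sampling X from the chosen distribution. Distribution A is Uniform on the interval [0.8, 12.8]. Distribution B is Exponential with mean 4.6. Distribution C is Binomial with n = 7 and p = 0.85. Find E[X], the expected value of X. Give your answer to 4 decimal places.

Component means — A: 6.8; B: 4.6; C: 5.95.
E[X] = 0.43·6.8 + 0.4·4.6 + 0.17·5.95 = 5.7755.

5.7755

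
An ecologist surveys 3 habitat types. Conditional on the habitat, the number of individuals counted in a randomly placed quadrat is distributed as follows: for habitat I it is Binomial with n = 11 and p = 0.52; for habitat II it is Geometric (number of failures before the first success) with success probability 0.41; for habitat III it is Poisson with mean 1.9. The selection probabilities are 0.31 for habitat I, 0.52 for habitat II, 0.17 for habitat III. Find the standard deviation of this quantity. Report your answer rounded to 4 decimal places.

Per component, I: μ=5.72, E[X²]=35.464; II: μ=1.43902, E[X²]=5.58061; III: μ=1.9, E[X²]=5.51.
E[X] = 0.31·5.72 + 0.52·1.43902 + 0.17·1.9 = 2.84449.
E[X²] = 0.31·35.464 + 0.52·5.58061 + 0.17·5.51 = 14.8325.
Var(X) = E[X²] − (E[X])² = 14.8325 − 8.09114 = 6.74132.
SD(X) = √6.74132 = 2.5964.

2.5964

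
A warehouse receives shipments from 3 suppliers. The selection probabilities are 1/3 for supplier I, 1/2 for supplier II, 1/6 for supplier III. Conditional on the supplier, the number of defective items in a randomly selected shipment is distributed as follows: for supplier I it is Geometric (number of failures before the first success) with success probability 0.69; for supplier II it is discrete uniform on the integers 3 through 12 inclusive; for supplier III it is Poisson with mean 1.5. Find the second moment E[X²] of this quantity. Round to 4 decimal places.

33.1593

For each component E[X²] = Var + (mean)², giving I: 0.852972; II: 64.5; III: 3.75.
Overall E[X²] = 0.333333·0.852972 + 0.5·64.5 + 0.166667·3.75 = 33.1593.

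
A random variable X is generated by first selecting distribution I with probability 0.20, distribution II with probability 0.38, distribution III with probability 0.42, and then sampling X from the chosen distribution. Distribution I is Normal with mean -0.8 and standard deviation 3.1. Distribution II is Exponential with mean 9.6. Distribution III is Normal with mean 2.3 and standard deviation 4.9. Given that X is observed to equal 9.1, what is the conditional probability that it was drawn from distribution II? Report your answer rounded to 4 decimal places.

Likelihoods f(9.1 | ·): I: 0.000785087; II: 0.0403695; III: 0.0310826.
Posterior ∝ prior × likelihood. Numerator for II: 0.38·0.0403695 = 0.0153404.
Normalizing constant: 0.2·0.000785087 + 0.38·0.0403695 + 0.42·0.0310826 = 0.0285522.
P(II | observation) = 0.0153404 / 0.0285522 = 0.537277.

0.5373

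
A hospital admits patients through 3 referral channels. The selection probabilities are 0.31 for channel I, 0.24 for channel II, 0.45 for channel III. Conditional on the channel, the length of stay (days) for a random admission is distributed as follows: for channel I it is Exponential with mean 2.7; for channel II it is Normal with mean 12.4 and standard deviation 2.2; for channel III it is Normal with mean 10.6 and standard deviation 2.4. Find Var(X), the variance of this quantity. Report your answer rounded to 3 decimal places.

Per component, I: μ=2.7, E[X²]=14.58; II: μ=12.4, E[X²]=158.6; III: μ=10.6, E[X²]=118.12.
E[X] = 0.31·2.7 + 0.24·12.4 + 0.45·10.6 = 8.583.
E[X²] = 0.31·14.58 + 0.24·158.6 + 0.45·118.12 = 95.7378.
Var(X) = E[X²] − (E[X])² = 95.7378 − 73.6679 = 22.0699.

22.070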